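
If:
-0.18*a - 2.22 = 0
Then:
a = -12.33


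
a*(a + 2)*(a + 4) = a^3 + 6*a^2 + 8*a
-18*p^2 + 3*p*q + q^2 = (-3*p + q)*(6*p + q)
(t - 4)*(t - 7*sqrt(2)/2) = t^2 - 7*sqrt(2)*t/2 - 4*t + 14*sqrt(2)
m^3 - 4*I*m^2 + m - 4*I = (m - 4*I)*(m - I)*(m + I)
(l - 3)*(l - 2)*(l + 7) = l^3 + 2*l^2 - 29*l + 42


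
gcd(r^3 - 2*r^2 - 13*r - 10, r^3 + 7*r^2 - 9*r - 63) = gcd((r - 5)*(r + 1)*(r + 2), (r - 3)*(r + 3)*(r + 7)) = 1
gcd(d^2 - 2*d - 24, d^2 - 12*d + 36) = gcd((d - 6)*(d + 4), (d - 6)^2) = d - 6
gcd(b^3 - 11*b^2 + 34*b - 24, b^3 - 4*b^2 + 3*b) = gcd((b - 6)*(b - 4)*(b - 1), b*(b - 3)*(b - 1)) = b - 1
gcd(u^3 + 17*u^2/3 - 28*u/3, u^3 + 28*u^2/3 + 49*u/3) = u^2 + 7*u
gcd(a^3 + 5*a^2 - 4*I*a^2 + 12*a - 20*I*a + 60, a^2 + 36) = a - 6*I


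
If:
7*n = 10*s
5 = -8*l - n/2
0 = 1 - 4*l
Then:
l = 1/4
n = -14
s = -49/5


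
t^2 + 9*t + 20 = (t + 4)*(t + 5)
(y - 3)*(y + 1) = y^2 - 2*y - 3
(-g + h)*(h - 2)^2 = -g*h^2 + 4*g*h - 4*g + h^3 - 4*h^2 + 4*h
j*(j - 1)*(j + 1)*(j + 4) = j^4 + 4*j^3 - j^2 - 4*j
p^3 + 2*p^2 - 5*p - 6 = (p - 2)*(p + 1)*(p + 3)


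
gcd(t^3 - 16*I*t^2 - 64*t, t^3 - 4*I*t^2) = t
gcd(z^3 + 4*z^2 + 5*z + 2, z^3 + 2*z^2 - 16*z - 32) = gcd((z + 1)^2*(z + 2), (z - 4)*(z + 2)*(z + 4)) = z + 2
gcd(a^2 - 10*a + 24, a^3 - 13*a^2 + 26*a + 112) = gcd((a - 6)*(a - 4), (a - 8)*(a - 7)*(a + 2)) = 1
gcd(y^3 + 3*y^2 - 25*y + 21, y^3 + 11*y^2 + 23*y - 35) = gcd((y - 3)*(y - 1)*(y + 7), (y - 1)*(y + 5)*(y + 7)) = y^2 + 6*y - 7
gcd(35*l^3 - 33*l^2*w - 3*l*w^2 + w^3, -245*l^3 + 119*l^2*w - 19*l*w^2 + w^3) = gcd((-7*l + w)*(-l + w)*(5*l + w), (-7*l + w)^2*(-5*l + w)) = -7*l + w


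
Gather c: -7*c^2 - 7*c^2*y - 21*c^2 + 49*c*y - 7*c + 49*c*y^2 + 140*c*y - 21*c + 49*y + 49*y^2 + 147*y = c^2*(-7*y - 28) + c*(49*y^2 + 189*y - 28) + 49*y^2 + 196*y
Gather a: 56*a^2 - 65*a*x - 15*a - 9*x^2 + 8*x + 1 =56*a^2 + a*(-65*x - 15) - 9*x^2 + 8*x + 1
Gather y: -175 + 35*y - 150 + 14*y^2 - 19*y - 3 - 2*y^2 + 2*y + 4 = 12*y^2 + 18*y - 324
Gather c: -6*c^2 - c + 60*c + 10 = -6*c^2 + 59*c + 10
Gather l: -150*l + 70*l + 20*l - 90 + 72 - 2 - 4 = -60*l - 24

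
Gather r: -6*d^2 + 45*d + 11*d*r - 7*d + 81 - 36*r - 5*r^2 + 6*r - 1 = -6*d^2 + 38*d - 5*r^2 + r*(11*d - 30) + 80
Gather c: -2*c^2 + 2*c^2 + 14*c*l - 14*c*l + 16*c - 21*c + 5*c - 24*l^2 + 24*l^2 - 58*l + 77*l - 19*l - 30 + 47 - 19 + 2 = 0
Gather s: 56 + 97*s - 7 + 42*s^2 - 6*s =42*s^2 + 91*s + 49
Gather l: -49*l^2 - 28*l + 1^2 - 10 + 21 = -49*l^2 - 28*l + 12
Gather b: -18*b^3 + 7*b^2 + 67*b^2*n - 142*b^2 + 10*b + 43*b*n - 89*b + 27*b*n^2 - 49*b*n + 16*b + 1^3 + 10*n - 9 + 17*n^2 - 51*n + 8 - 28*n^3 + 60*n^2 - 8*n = -18*b^3 + b^2*(67*n - 135) + b*(27*n^2 - 6*n - 63) - 28*n^3 + 77*n^2 - 49*n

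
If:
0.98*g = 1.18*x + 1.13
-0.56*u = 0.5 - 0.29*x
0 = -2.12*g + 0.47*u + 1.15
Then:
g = 0.26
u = -1.28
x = -0.74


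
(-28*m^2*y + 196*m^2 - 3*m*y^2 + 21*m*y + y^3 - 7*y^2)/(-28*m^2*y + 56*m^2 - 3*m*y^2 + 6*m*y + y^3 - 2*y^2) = (y - 7)/(y - 2)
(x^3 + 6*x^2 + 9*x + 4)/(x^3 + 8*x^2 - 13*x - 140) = (x^3 + 6*x^2 + 9*x + 4)/(x^3 + 8*x^2 - 13*x - 140)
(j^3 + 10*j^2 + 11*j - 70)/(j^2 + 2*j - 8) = (j^2 + 12*j + 35)/(j + 4)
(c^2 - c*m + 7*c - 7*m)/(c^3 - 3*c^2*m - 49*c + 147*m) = (c - m)/(c^2 - 3*c*m - 7*c + 21*m)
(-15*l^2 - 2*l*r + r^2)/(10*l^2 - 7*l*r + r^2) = (3*l + r)/(-2*l + r)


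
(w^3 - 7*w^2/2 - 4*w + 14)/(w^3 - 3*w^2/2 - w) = (2*w^2 - 3*w - 14)/(w*(2*w + 1))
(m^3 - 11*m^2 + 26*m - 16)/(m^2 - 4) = (m^2 - 9*m + 8)/(m + 2)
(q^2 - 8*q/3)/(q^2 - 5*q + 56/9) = 3*q/(3*q - 7)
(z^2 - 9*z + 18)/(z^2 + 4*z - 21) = (z - 6)/(z + 7)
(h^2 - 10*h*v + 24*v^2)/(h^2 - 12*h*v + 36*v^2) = (-h + 4*v)/(-h + 6*v)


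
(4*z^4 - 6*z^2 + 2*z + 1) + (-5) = 4*z^4 - 6*z^2 + 2*z - 4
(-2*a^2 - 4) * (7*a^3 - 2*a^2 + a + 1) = -14*a^5 + 4*a^4 - 30*a^3 + 6*a^2 - 4*a - 4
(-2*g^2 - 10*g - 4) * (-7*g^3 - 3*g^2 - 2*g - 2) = 14*g^5 + 76*g^4 + 62*g^3 + 36*g^2 + 28*g + 8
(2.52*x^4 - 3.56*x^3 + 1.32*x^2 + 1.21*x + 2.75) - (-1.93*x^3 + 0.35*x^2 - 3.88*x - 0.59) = 2.52*x^4 - 1.63*x^3 + 0.97*x^2 + 5.09*x + 3.34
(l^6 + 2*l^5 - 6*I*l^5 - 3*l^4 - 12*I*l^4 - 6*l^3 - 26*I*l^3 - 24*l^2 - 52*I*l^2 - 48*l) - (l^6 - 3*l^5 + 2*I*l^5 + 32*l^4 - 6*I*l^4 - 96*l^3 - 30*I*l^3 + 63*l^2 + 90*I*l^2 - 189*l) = 5*l^5 - 8*I*l^5 - 35*l^4 - 6*I*l^4 + 90*l^3 + 4*I*l^3 - 87*l^2 - 142*I*l^2 + 141*l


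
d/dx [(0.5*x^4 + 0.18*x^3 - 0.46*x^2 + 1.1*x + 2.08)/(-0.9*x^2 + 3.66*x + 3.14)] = (-0.9*x^5 + 5.328*x^4 + 7.5976*x^3 + 1.002*x^2 + 0.8552*x - 4.1588)/(0.81*x^4 - 6.588*x^3 + 7.7436*x^2 + 22.9848*x + 9.8596)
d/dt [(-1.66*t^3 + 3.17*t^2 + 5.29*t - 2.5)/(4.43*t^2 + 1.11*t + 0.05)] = (-7.3538*t^4 - 3.6852*t^3 - 20.165*t^2 + 22.467*t + 3.0395)/(19.6249*t^4 + 9.8346*t^3 + 1.6751*t^2 + 0.111*t + 0.0025)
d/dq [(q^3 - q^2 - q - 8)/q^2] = (q^3 + q + 16)/q^3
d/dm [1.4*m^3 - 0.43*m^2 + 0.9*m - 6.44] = 4.2*m^2 - 0.86*m + 0.9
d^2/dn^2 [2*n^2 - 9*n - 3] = 4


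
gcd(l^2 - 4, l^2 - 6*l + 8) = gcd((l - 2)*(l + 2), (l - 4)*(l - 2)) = l - 2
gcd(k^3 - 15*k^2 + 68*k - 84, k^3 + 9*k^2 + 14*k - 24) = 1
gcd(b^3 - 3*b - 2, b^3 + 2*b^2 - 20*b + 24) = b - 2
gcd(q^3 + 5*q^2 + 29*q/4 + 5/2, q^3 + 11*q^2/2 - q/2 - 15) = q + 2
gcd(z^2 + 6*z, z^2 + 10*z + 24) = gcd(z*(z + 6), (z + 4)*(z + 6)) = z + 6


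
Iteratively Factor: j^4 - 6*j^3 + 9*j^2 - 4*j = (j)*(j^3 - 6*j^2 + 9*j - 4) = j*(j - 1)*(j^2 - 5*j + 4) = j*(j - 4)*(j - 1)*(j - 1)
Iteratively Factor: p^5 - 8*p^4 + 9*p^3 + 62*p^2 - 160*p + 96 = (p + 3)*(p^4 - 11*p^3 + 42*p^2 - 64*p + 32) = (p - 4)*(p + 3)*(p^3 - 7*p^2 + 14*p - 8) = (p - 4)^2*(p + 3)*(p^2 - 3*p + 2) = (p - 4)^2*(p - 2)*(p + 3)*(p - 1)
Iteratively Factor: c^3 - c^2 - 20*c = (c + 4)*(c^2 - 5*c) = (c - 5)*(c + 4)*(c)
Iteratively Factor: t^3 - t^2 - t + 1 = (t + 1)*(t^2 - 2*t + 1) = (t - 1)*(t + 1)*(t - 1)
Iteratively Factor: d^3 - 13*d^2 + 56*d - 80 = (d - 5)*(d^2 - 8*d + 16) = (d - 5)*(d - 4)*(d - 4)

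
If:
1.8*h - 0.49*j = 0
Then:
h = 0.272222222222222*j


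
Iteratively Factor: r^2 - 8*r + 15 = (r - 5)*(r - 3)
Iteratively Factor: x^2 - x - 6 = (x + 2)*(x - 3)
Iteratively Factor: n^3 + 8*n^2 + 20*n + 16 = (n + 4)*(n^2 + 4*n + 4) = (n + 2)*(n + 4)*(n + 2)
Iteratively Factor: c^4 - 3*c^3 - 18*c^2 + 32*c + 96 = (c + 3)*(c^3 - 6*c^2 + 32) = (c + 2)*(c + 3)*(c^2 - 8*c + 16) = (c - 4)*(c + 2)*(c + 3)*(c - 4)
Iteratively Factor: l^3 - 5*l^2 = (l)*(l^2 - 5*l) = l^2*(l - 5)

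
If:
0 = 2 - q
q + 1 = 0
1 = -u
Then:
No Solution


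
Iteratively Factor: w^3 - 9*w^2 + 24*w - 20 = (w - 2)*(w^2 - 7*w + 10) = (w - 5)*(w - 2)*(w - 2)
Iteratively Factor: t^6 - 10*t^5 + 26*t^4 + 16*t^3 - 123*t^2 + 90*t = (t - 3)*(t^5 - 7*t^4 + 5*t^3 + 31*t^2 - 30*t) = (t - 3)*(t + 2)*(t^4 - 9*t^3 + 23*t^2 - 15*t) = (t - 3)*(t - 1)*(t + 2)*(t^3 - 8*t^2 + 15*t) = t*(t - 3)*(t - 1)*(t + 2)*(t^2 - 8*t + 15) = t*(t - 5)*(t - 3)*(t - 1)*(t + 2)*(t - 3)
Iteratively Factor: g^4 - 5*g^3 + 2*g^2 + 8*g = (g + 1)*(g^3 - 6*g^2 + 8*g) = (g - 2)*(g + 1)*(g^2 - 4*g) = (g - 4)*(g - 2)*(g + 1)*(g)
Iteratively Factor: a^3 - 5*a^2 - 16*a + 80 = (a - 4)*(a^2 - a - 20) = (a - 4)*(a + 4)*(a - 5)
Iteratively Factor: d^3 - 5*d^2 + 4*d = (d - 4)*(d^2 - d) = (d - 4)*(d - 1)*(d)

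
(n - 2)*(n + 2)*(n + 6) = n^3 + 6*n^2 - 4*n - 24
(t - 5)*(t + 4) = t^2 - t - 20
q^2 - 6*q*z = q*(q - 6*z)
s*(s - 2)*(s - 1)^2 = s^4 - 4*s^3 + 5*s^2 - 2*s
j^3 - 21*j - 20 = (j - 5)*(j + 1)*(j + 4)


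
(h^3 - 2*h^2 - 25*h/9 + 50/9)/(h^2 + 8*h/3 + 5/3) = (3*h^2 - 11*h + 10)/(3*(h + 1))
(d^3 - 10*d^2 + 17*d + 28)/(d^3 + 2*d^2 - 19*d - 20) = (d - 7)/(d + 5)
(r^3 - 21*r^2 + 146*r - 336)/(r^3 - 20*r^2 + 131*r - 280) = (r - 6)/(r - 5)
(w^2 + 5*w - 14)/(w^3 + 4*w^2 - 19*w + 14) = 1/(w - 1)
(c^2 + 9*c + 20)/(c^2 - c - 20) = (c + 5)/(c - 5)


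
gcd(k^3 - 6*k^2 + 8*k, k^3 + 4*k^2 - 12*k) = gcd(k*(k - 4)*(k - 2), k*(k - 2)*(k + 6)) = k^2 - 2*k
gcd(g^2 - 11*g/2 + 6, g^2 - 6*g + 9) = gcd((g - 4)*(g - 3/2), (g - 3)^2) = 1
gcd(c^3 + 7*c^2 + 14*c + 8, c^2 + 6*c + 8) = c^2 + 6*c + 8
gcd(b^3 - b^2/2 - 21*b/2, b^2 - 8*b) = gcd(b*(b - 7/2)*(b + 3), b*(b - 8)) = b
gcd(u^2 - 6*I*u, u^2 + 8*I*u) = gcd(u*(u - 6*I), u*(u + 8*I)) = u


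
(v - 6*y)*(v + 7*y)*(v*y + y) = v^3*y + v^2*y^2 + v^2*y - 42*v*y^3 + v*y^2 - 42*y^3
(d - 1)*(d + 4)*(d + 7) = d^3 + 10*d^2 + 17*d - 28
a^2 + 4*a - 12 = (a - 2)*(a + 6)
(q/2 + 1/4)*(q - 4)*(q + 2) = q^3/2 - 3*q^2/4 - 9*q/2 - 2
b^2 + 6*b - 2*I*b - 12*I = (b + 6)*(b - 2*I)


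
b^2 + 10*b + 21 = (b + 3)*(b + 7)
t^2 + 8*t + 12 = (t + 2)*(t + 6)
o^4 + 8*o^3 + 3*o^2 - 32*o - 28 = (o - 2)*(o + 1)*(o + 2)*(o + 7)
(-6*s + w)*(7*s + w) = -42*s^2 + s*w + w^2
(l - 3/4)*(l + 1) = l^2 + l/4 - 3/4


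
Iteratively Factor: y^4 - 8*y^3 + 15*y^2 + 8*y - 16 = (y - 1)*(y^3 - 7*y^2 + 8*y + 16) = (y - 4)*(y - 1)*(y^2 - 3*y - 4) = (y - 4)^2*(y - 1)*(y + 1)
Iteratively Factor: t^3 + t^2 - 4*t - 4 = (t - 2)*(t^2 + 3*t + 2) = (t - 2)*(t + 2)*(t + 1)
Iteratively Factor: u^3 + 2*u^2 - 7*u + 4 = (u - 1)*(u^2 + 3*u - 4) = (u - 1)^2*(u + 4)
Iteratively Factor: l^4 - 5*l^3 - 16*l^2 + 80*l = (l - 4)*(l^3 - l^2 - 20*l) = l*(l - 4)*(l^2 - l - 20) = l*(l - 5)*(l - 4)*(l + 4)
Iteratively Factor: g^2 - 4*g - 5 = (g - 5)*(g + 1)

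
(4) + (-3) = 1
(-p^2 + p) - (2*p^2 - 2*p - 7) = -3*p^2 + 3*p + 7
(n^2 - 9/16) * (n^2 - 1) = n^4 - 25*n^2/16 + 9/16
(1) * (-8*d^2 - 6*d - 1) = -8*d^2 - 6*d - 1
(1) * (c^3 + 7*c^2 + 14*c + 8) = c^3 + 7*c^2 + 14*c + 8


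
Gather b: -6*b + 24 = 24 - 6*b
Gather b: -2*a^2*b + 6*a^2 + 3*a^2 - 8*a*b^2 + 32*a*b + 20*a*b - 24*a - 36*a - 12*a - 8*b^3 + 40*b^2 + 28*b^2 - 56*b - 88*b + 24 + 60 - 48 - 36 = 9*a^2 - 72*a - 8*b^3 + b^2*(68 - 8*a) + b*(-2*a^2 + 52*a - 144)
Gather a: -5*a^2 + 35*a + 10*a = -5*a^2 + 45*a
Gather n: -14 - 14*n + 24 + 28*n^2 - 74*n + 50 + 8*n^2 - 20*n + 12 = 36*n^2 - 108*n + 72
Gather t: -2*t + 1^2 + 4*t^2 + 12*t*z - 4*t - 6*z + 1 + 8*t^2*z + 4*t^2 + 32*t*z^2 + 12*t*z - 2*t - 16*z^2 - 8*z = t^2*(8*z + 8) + t*(32*z^2 + 24*z - 8) - 16*z^2 - 14*z + 2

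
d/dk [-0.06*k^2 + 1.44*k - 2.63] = 1.44 - 0.12*k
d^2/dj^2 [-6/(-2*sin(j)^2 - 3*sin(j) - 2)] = 6*(-16*sin(j)^4 - 18*sin(j)^3 + 31*sin(j)^2 + 42*sin(j) + 10)/(3*sin(j) - cos(2*j) + 3)^3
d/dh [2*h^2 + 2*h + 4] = 4*h + 2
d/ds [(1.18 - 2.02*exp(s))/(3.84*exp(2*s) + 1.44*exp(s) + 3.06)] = (7.7568*exp(2*s) - 9.0624*exp(s) - 7.8804)*exp(s)/(14.7456*exp(4*s) + 11.0592*exp(3*s) + 25.5744*exp(2*s) + 8.8128*exp(s) + 9.3636)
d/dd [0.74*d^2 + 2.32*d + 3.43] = 1.48*d + 2.32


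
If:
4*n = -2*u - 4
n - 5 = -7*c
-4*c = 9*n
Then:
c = 45/59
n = -20/59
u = -78/59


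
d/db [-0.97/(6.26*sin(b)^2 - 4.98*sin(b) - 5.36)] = (12.1444*sin(b) - 4.8306)*cos(b)/(-6.26*sin(b)^2 + 4.98*sin(b) + 5.36)^2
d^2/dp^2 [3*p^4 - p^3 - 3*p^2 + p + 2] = 36*p^2 - 6*p - 6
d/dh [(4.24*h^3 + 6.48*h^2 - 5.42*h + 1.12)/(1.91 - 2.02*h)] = (-17.1296*h^3 + 11.2056*h^2 + 24.7536*h - 8.0898)/(4.0804*h^2 - 7.7164*h + 3.6481)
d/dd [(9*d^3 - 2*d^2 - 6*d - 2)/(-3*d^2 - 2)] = (-27*d^4 - 72*d^2 - 4*d + 12)/(9*d^4 + 12*d^2 + 4)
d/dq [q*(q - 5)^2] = (q - 5)*(3*q - 5)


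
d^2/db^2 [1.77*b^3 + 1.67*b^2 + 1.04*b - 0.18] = 10.62*b + 3.34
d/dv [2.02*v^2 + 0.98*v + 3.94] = 4.04*v + 0.98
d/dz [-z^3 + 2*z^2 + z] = -3*z^2 + 4*z + 1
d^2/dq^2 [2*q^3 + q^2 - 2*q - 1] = 12*q + 2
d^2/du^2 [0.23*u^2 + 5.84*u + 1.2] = 0.460000000000000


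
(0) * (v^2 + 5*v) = 0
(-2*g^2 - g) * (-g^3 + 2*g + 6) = 2*g^5 + g^4 - 4*g^3 - 14*g^2 - 6*g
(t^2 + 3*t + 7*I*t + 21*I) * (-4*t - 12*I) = -4*t^3 - 12*t^2 - 40*I*t^2 + 84*t - 120*I*t + 252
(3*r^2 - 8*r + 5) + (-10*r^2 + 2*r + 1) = -7*r^2 - 6*r + 6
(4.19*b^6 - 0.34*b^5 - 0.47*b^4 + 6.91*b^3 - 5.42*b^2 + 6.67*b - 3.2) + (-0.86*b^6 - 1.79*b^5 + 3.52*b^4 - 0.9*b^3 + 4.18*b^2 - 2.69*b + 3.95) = 3.33*b^6 - 2.13*b^5 + 3.05*b^4 + 6.01*b^3 - 1.24*b^2 + 3.98*b + 0.75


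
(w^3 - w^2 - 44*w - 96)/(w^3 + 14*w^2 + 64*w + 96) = (w^2 - 5*w - 24)/(w^2 + 10*w + 24)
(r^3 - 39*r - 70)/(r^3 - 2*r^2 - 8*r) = (r^2 - 2*r - 35)/(r*(r - 4))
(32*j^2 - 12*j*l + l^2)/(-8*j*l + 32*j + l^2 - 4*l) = (-4*j + l)/(l - 4)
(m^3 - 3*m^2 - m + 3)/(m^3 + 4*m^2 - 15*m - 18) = (m - 1)/(m + 6)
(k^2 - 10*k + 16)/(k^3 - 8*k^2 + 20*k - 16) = (k - 8)/(k^2 - 6*k + 8)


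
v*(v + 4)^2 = v^3 + 8*v^2 + 16*v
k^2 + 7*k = k*(k + 7)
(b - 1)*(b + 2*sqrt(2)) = b^2 - b + 2*sqrt(2)*b - 2*sqrt(2)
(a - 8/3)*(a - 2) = a^2 - 14*a/3 + 16/3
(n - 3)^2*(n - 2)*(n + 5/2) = n^4 - 11*n^3/2 + n^2 + 69*n/2 - 45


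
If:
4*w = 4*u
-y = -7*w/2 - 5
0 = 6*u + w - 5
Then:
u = 5/7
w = 5/7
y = 15/2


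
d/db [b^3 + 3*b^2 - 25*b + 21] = 3*b^2 + 6*b - 25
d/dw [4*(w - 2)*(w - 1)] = 8*w - 12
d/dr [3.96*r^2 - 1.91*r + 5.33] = 7.92*r - 1.91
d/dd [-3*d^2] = -6*d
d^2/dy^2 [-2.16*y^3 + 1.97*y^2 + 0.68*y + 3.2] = 3.94 - 12.96*y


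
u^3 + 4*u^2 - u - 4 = (u - 1)*(u + 1)*(u + 4)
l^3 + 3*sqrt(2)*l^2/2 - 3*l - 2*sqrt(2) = (l - sqrt(2))*(l + sqrt(2)/2)*(l + 2*sqrt(2))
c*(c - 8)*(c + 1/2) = c^3 - 15*c^2/2 - 4*c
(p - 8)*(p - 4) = p^2 - 12*p + 32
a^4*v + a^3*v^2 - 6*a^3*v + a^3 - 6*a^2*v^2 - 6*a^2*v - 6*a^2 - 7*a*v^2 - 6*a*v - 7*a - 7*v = (a - 7)*(a + 1)*(a + v)*(a*v + 1)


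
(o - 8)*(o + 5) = o^2 - 3*o - 40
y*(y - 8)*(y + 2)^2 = y^4 - 4*y^3 - 28*y^2 - 32*y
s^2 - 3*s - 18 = (s - 6)*(s + 3)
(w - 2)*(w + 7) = w^2 + 5*w - 14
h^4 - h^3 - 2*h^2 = h^2*(h - 2)*(h + 1)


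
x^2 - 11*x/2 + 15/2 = (x - 3)*(x - 5/2)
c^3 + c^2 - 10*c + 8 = (c - 2)*(c - 1)*(c + 4)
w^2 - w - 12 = (w - 4)*(w + 3)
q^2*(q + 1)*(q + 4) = q^4 + 5*q^3 + 4*q^2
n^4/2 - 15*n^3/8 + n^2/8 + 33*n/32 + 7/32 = (n/2 + 1/4)*(n - 7/2)*(n - 1)*(n + 1/4)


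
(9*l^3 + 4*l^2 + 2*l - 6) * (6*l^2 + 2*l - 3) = 54*l^5 + 42*l^4 - 7*l^3 - 44*l^2 - 18*l + 18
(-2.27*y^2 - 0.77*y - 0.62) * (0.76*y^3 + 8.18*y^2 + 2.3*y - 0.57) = -1.7252*y^5 - 19.1538*y^4 - 11.9908*y^3 - 5.5487*y^2 - 0.9871*y + 0.3534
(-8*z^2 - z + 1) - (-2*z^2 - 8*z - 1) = -6*z^2 + 7*z + 2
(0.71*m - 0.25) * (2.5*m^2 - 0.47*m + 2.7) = 1.775*m^3 - 0.9587*m^2 + 2.0345*m - 0.675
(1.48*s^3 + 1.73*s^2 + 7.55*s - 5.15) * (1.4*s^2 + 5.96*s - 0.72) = 2.072*s^5 + 11.2428*s^4 + 19.8152*s^3 + 36.5424*s^2 - 36.13*s + 3.708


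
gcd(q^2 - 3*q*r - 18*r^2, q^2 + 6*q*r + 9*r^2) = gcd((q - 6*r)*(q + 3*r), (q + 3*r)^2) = q + 3*r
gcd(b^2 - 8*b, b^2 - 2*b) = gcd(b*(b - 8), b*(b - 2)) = b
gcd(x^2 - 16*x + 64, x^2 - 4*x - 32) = x - 8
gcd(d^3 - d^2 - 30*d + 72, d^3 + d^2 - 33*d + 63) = d - 3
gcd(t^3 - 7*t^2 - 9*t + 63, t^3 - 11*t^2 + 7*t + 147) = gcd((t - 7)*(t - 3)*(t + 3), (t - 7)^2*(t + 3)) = t^2 - 4*t - 21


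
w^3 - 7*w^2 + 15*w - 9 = (w - 3)^2*(w - 1)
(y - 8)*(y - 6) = y^2 - 14*y + 48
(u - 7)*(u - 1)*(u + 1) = u^3 - 7*u^2 - u + 7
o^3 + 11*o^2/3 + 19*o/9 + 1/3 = (o + 1/3)^2*(o + 3)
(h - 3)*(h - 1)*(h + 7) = h^3 + 3*h^2 - 25*h + 21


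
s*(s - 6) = s^2 - 6*s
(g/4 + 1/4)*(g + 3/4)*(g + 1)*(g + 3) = g^4/4 + 23*g^3/16 + 43*g^2/16 + 33*g/16 + 9/16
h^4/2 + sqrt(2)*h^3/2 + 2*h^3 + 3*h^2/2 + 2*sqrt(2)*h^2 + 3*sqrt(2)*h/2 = h*(h/2 + 1/2)*(h + 3)*(h + sqrt(2))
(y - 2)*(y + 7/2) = y^2 + 3*y/2 - 7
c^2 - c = c*(c - 1)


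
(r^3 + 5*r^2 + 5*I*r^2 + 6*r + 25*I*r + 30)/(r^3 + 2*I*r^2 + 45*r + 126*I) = (r^2 + r*(5 - I) - 5*I)/(r^2 - 4*I*r + 21)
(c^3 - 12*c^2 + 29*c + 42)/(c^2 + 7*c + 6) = (c^2 - 13*c + 42)/(c + 6)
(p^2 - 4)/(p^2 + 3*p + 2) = (p - 2)/(p + 1)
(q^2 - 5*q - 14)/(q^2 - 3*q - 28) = (q + 2)/(q + 4)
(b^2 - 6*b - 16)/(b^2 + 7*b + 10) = (b - 8)/(b + 5)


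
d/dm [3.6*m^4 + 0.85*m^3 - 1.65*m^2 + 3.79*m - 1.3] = 14.4*m^3 + 2.55*m^2 - 3.3*m + 3.79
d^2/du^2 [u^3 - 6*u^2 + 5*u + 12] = 6*u - 12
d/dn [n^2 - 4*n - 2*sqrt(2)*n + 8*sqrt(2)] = 2*n - 4 - 2*sqrt(2)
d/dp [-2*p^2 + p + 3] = 1 - 4*p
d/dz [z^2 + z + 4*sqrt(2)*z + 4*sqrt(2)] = 2*z + 1 + 4*sqrt(2)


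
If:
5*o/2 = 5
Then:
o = 2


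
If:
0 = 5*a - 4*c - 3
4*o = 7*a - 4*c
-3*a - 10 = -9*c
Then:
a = 67/33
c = 59/33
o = 233/132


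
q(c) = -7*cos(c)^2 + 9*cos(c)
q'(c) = 14*sin(c)*cos(c) - 9*sin(c) = (14*cos(c) - 9)*sin(c)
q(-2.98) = -15.70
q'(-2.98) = 3.67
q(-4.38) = -3.68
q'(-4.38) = -12.83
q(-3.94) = -9.69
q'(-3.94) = -13.44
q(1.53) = 0.36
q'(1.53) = -8.42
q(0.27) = 2.17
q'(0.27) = 1.20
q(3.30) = -15.71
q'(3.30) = 3.60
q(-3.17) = -15.99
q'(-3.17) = -0.65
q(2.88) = -15.23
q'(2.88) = -5.83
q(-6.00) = 2.19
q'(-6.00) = 1.24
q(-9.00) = -14.01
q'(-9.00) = 8.97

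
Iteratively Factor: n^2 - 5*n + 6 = (n - 3)*(n - 2)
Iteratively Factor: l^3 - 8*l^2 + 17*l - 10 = (l - 2)*(l^2 - 6*l + 5) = (l - 5)*(l - 2)*(l - 1)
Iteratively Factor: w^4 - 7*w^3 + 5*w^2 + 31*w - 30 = (w - 1)*(w^3 - 6*w^2 - w + 30) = (w - 3)*(w - 1)*(w^2 - 3*w - 10) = (w - 5)*(w - 3)*(w - 1)*(w + 2)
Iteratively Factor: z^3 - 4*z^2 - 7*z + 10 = (z + 2)*(z^2 - 6*z + 5) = (z - 5)*(z + 2)*(z - 1)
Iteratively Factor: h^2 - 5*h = (h)*(h - 5)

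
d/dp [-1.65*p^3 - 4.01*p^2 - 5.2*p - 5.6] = -4.95*p^2 - 8.02*p - 5.2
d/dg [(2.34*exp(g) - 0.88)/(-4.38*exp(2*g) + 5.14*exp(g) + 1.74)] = (10.2492*exp(2*g) - 7.7088*exp(g) + 8.5948)*exp(g)/(19.1844*exp(4*g) - 45.0264*exp(3*g) + 11.1772*exp(2*g) + 17.8872*exp(g) + 3.0276)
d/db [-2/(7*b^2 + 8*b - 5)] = 4*(7*b + 4)/(7*b^2 + 8*b - 5)^2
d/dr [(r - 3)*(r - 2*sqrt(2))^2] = (r - 2*sqrt(2))*(3*r - 6 - 2*sqrt(2))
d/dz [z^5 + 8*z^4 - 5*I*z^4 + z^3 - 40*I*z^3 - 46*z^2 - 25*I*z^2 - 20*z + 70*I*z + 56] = 5*z^4 + z^3*(32 - 20*I) + z^2*(3 - 120*I) + z*(-92 - 50*I) - 20 + 70*I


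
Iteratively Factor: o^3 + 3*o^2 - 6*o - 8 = (o + 1)*(o^2 + 2*o - 8) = (o + 1)*(o + 4)*(o - 2)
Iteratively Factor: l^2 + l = (l)*(l + 1)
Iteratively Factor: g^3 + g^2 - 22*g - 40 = (g + 2)*(g^2 - g - 20) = (g - 5)*(g + 2)*(g + 4)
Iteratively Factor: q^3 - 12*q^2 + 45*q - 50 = (q - 5)*(q^2 - 7*q + 10) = (q - 5)^2*(q - 2)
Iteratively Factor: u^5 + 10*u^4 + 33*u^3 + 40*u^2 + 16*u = (u + 4)*(u^4 + 6*u^3 + 9*u^2 + 4*u) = u*(u + 4)*(u^3 + 6*u^2 + 9*u + 4) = u*(u + 1)*(u + 4)*(u^2 + 5*u + 4) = u*(u + 1)^2*(u + 4)*(u + 4)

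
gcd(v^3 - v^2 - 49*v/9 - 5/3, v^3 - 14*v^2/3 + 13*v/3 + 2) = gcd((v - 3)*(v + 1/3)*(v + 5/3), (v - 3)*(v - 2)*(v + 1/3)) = v^2 - 8*v/3 - 1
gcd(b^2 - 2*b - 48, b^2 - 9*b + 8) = b - 8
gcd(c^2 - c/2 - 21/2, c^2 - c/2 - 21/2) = c^2 - c/2 - 21/2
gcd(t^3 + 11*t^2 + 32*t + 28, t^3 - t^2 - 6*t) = t + 2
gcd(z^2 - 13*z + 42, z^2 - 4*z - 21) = z - 7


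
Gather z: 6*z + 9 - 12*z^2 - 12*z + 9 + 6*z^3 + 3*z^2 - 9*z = 6*z^3 - 9*z^2 - 15*z + 18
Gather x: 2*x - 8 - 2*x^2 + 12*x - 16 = -2*x^2 + 14*x - 24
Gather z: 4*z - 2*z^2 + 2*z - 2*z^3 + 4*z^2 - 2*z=-2*z^3 + 2*z^2 + 4*z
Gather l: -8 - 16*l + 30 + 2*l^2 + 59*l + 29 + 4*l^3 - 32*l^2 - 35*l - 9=4*l^3 - 30*l^2 + 8*l + 42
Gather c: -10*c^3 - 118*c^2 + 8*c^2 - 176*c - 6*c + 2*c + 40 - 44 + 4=-10*c^3 - 110*c^2 - 180*c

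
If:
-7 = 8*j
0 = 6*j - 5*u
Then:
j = -7/8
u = -21/20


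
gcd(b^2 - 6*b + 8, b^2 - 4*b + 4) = b - 2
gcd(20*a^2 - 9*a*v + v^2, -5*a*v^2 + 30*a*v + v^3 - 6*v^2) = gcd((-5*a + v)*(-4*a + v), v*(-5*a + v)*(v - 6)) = -5*a + v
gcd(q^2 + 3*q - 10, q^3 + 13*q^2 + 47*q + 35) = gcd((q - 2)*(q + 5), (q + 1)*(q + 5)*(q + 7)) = q + 5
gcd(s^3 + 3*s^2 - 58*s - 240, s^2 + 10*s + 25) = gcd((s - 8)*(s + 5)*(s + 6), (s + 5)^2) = s + 5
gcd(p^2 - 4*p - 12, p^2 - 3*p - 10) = p + 2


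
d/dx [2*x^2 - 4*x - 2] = 4*x - 4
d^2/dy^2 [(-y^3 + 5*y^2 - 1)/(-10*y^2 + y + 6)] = 2*(11*y^3 - 582*y^2 + 78*y - 119)/(1000*y^6 - 300*y^5 - 1770*y^4 + 359*y^3 + 1062*y^2 - 108*y - 216)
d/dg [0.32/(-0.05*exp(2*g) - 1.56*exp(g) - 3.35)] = (0.032*exp(g) + 0.4992)*exp(g)/(0.05*exp(2*g) + 1.56*exp(g) + 3.35)^2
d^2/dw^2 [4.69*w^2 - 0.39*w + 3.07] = 9.38000000000000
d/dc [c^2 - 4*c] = 2*c - 4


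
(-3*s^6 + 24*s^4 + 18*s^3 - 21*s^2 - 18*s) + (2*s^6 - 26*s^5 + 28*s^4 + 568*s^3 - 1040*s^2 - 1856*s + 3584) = -s^6 - 26*s^5 + 52*s^4 + 586*s^3 - 1061*s^2 - 1874*s + 3584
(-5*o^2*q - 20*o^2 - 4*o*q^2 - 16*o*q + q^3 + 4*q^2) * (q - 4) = -5*o^2*q^2 + 80*o^2 - 4*o*q^3 + 64*o*q + q^4 - 16*q^2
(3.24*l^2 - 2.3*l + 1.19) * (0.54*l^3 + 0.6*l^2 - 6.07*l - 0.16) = 1.7496*l^5 + 0.702*l^4 - 20.4042*l^3 + 14.1566*l^2 - 6.8553*l - 0.1904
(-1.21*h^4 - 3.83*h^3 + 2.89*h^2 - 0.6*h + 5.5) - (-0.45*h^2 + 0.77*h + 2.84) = -1.21*h^4 - 3.83*h^3 + 3.34*h^2 - 1.37*h + 2.66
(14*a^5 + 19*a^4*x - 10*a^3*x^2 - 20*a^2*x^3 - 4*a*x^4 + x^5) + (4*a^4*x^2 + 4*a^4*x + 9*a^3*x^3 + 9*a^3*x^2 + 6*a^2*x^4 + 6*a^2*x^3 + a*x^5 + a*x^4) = 14*a^5 + 4*a^4*x^2 + 23*a^4*x + 9*a^3*x^3 - a^3*x^2 + 6*a^2*x^4 - 14*a^2*x^3 + a*x^5 - 3*a*x^4 + x^5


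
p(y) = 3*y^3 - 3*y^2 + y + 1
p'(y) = 9*y^2 - 6*y + 1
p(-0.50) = -0.62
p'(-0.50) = 6.25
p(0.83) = 1.48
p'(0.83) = 2.22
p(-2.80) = -91.18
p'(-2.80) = 88.36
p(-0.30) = 0.35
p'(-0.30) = 3.61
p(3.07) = 62.60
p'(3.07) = 67.40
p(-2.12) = -43.19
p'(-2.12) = 54.17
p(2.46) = 29.97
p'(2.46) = 40.70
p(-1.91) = -32.76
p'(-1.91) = 45.29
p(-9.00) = -2438.00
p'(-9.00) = 784.00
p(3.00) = 58.00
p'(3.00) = 64.00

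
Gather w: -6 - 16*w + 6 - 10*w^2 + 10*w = -10*w^2 - 6*w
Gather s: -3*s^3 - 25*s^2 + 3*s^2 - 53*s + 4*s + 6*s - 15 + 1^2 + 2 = -3*s^3 - 22*s^2 - 43*s - 12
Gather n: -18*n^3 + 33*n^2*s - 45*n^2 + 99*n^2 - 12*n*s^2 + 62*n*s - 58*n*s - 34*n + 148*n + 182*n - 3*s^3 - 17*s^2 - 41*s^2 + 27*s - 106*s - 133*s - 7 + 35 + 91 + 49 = -18*n^3 + n^2*(33*s + 54) + n*(-12*s^2 + 4*s + 296) - 3*s^3 - 58*s^2 - 212*s + 168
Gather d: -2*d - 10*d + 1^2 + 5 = 6 - 12*d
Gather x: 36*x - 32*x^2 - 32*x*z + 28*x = -32*x^2 + x*(64 - 32*z)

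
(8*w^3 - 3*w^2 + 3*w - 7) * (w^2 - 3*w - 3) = 8*w^5 - 27*w^4 - 12*w^3 - 7*w^2 + 12*w + 21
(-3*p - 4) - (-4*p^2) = 4*p^2 - 3*p - 4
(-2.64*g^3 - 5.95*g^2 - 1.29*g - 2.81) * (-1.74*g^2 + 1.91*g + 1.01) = 4.5936*g^5 + 5.3106*g^4 - 11.7863*g^3 - 3.584*g^2 - 6.67*g - 2.8381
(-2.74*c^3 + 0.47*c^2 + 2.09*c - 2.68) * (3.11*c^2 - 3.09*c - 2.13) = -8.5214*c^5 + 9.9283*c^4 + 10.8838*c^3 - 15.794*c^2 + 3.8295*c + 5.7084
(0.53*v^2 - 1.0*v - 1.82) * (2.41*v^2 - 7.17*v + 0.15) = 1.2773*v^4 - 6.2101*v^3 + 2.8633*v^2 + 12.8994*v - 0.273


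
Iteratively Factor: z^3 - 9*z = (z - 3)*(z^2 + 3*z) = (z - 3)*(z + 3)*(z)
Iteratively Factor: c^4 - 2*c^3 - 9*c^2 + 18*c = (c - 2)*(c^3 - 9*c) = c*(c - 2)*(c^2 - 9) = c*(c - 2)*(c + 3)*(c - 3)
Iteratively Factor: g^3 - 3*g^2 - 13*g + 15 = (g + 3)*(g^2 - 6*g + 5) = (g - 1)*(g + 3)*(g - 5)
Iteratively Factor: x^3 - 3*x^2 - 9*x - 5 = (x - 5)*(x^2 + 2*x + 1) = (x - 5)*(x + 1)*(x + 1)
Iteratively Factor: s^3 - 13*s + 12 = (s + 4)*(s^2 - 4*s + 3) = (s - 1)*(s + 4)*(s - 3)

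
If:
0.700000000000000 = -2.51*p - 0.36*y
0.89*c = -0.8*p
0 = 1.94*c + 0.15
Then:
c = -0.08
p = 0.09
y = -2.54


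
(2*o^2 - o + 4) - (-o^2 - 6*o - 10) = 3*o^2 + 5*o + 14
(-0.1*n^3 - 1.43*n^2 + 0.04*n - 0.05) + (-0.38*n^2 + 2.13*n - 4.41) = -0.1*n^3 - 1.81*n^2 + 2.17*n - 4.46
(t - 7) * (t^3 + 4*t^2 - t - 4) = t^4 - 3*t^3 - 29*t^2 + 3*t + 28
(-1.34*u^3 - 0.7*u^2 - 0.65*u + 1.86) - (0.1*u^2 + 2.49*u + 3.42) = -1.34*u^3 - 0.8*u^2 - 3.14*u - 1.56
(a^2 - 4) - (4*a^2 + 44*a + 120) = -3*a^2 - 44*a - 124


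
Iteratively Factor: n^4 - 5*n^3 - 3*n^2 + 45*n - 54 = (n + 3)*(n^3 - 8*n^2 + 21*n - 18) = (n - 2)*(n + 3)*(n^2 - 6*n + 9) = (n - 3)*(n - 2)*(n + 3)*(n - 3)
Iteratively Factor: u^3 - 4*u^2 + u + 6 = (u - 2)*(u^2 - 2*u - 3) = (u - 2)*(u + 1)*(u - 3)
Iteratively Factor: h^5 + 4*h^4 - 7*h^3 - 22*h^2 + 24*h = (h + 3)*(h^4 + h^3 - 10*h^2 + 8*h) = (h + 3)*(h + 4)*(h^3 - 3*h^2 + 2*h) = (h - 1)*(h + 3)*(h + 4)*(h^2 - 2*h) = (h - 2)*(h - 1)*(h + 3)*(h + 4)*(h)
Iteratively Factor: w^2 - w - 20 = (w + 4)*(w - 5)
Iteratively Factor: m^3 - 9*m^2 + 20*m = (m)*(m^2 - 9*m + 20) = m*(m - 4)*(m - 5)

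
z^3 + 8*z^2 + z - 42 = (z - 2)*(z + 3)*(z + 7)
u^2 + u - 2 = (u - 1)*(u + 2)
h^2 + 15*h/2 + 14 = (h + 7/2)*(h + 4)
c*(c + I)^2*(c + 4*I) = c^4 + 6*I*c^3 - 9*c^2 - 4*I*c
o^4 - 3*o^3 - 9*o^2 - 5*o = o*(o - 5)*(o + 1)^2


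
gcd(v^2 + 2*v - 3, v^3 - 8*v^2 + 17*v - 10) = v - 1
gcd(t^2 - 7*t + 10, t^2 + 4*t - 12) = t - 2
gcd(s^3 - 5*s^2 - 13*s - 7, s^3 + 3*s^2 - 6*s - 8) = s + 1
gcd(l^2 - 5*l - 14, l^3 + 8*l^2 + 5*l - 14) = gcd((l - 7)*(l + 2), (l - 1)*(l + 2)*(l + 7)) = l + 2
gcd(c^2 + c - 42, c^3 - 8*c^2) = 1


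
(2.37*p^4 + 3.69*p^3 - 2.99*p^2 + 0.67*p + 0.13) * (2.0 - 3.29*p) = -7.7973*p^5 - 7.4001*p^4 + 17.2171*p^3 - 8.1843*p^2 + 0.9123*p + 0.26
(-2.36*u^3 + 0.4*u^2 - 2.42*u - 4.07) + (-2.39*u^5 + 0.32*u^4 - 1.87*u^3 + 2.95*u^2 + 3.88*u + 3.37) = -2.39*u^5 + 0.32*u^4 - 4.23*u^3 + 3.35*u^2 + 1.46*u - 0.7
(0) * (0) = 0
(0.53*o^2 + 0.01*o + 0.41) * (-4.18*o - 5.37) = -2.2154*o^3 - 2.8879*o^2 - 1.7675*o - 2.2017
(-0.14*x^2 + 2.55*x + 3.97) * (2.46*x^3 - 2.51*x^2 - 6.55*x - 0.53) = -0.3444*x^5 + 6.6244*x^4 + 4.2827*x^3 - 26.593*x^2 - 27.355*x - 2.1041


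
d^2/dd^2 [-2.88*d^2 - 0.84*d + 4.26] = -5.76000000000000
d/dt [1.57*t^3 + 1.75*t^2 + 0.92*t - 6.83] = 4.71*t^2 + 3.5*t + 0.92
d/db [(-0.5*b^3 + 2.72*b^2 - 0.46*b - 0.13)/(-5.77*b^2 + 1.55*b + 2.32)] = (2.885*b^4 - 1.55*b^3 - 1.9182*b^2 + 11.1206*b - 0.8657)/(33.2929*b^4 - 17.887*b^3 - 24.3703*b^2 + 7.192*b + 5.3824)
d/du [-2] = 0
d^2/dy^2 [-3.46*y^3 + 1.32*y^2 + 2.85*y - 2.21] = 2.64 - 20.76*y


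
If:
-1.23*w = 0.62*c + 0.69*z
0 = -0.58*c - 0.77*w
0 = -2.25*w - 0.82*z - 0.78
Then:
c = 0.59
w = -0.44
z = 0.26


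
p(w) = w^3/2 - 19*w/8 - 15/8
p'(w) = 3*w^2/2 - 19/8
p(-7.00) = -156.75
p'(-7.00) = 71.12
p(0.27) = -2.51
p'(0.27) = -2.27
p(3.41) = 9.85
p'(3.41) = 15.07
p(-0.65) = -0.47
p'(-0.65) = -1.74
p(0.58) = -3.15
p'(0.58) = -1.87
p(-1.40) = 0.08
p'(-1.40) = 0.56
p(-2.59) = -4.41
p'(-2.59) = 7.69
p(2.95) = 3.95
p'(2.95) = 10.68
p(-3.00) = -8.25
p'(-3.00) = 11.12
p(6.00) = 91.88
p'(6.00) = 51.62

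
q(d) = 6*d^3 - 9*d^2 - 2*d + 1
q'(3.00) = 106.00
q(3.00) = 76.00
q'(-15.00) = 4318.00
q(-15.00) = -22244.00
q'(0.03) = -2.52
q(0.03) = 0.93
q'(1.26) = 3.90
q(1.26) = -3.81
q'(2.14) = 41.91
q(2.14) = 14.31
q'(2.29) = 51.17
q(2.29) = 21.28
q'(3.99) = 212.74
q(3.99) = 230.87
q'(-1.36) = 55.77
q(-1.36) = -28.02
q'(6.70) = 685.42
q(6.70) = 1388.17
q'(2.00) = 34.00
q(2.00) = 9.00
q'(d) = 18*d^2 - 18*d - 2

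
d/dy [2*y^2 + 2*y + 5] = 4*y + 2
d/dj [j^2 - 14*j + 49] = 2*j - 14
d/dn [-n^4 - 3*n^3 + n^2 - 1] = n*(-4*n^2 - 9*n + 2)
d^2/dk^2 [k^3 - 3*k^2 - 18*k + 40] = 6*k - 6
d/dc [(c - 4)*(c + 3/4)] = 2*c - 13/4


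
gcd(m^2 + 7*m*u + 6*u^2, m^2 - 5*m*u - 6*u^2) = m + u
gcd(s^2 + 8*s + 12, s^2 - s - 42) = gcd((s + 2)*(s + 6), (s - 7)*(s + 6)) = s + 6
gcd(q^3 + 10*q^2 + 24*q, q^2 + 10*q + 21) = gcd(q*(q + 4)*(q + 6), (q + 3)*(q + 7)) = 1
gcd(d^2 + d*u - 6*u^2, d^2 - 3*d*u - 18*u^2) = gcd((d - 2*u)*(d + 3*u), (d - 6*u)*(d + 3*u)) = d + 3*u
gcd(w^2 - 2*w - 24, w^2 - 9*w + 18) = w - 6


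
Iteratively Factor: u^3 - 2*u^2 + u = (u)*(u^2 - 2*u + 1) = u*(u - 1)*(u - 1)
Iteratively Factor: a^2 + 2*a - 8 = (a - 2)*(a + 4)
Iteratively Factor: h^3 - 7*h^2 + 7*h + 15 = (h + 1)*(h^2 - 8*h + 15) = (h - 5)*(h + 1)*(h - 3)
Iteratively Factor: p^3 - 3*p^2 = (p - 3)*(p^2) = p*(p - 3)*(p)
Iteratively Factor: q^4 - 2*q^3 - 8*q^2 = (q + 2)*(q^3 - 4*q^2) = q*(q + 2)*(q^2 - 4*q) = q^2*(q + 2)*(q - 4)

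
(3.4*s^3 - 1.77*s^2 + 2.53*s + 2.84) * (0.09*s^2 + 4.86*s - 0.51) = 0.306*s^5 + 16.3647*s^4 - 10.1085*s^3 + 13.4541*s^2 + 12.5121*s - 1.4484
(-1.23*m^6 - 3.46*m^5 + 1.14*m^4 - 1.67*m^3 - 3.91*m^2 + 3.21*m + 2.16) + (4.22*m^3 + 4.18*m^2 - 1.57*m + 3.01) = -1.23*m^6 - 3.46*m^5 + 1.14*m^4 + 2.55*m^3 + 0.27*m^2 + 1.64*m + 5.17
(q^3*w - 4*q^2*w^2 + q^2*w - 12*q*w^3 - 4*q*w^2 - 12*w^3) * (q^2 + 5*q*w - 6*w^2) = q^5*w + q^4*w^2 + q^4*w - 38*q^3*w^3 + q^3*w^2 - 36*q^2*w^4 - 38*q^2*w^3 + 72*q*w^5 - 36*q*w^4 + 72*w^5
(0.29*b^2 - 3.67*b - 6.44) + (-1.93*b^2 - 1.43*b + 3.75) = -1.64*b^2 - 5.1*b - 2.69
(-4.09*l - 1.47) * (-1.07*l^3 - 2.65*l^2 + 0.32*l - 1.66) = 4.3763*l^4 + 12.4114*l^3 + 2.5867*l^2 + 6.319*l + 2.4402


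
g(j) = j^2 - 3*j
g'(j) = 2*j - 3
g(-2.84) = 16.59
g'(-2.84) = -8.68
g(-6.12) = 55.81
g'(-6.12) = -15.24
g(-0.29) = 0.95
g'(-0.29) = -3.58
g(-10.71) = 146.83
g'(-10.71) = -24.42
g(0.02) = -0.06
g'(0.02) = -2.96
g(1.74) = -2.19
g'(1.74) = 0.48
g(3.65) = 2.37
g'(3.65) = 4.30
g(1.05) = -2.05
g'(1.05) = -0.90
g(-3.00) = 18.00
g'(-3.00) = -9.00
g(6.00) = 18.00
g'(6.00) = 9.00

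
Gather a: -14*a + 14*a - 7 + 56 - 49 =0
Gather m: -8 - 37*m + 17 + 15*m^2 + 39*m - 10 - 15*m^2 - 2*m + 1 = 0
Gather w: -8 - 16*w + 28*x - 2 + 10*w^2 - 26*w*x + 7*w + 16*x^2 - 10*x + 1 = 10*w^2 + w*(-26*x - 9) + 16*x^2 + 18*x - 9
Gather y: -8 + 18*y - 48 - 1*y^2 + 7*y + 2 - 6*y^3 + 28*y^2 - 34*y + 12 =-6*y^3 + 27*y^2 - 9*y - 42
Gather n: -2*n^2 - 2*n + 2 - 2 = -2*n^2 - 2*n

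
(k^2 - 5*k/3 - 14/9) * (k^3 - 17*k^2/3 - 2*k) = k^5 - 22*k^4/3 + 53*k^3/9 + 328*k^2/27 + 28*k/9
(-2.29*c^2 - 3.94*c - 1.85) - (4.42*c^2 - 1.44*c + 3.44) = -6.71*c^2 - 2.5*c - 5.29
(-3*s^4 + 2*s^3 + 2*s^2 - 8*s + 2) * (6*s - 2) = -18*s^5 + 18*s^4 + 8*s^3 - 52*s^2 + 28*s - 4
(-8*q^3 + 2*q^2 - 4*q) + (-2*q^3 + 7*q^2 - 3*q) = -10*q^3 + 9*q^2 - 7*q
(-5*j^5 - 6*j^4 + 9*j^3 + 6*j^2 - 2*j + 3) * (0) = 0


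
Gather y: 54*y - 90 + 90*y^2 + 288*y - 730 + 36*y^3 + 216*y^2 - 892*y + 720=36*y^3 + 306*y^2 - 550*y - 100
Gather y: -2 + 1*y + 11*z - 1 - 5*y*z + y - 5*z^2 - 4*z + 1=y*(2 - 5*z) - 5*z^2 + 7*z - 2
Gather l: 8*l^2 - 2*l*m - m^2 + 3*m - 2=8*l^2 - 2*l*m - m^2 + 3*m - 2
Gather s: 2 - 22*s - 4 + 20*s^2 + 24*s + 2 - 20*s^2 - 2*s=0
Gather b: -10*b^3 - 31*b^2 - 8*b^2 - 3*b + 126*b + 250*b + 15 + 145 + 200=-10*b^3 - 39*b^2 + 373*b + 360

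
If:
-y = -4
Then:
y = 4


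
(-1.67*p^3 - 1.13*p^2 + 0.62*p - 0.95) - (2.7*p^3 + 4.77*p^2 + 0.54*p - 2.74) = -4.37*p^3 - 5.9*p^2 + 0.08*p + 1.79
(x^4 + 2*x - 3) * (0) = 0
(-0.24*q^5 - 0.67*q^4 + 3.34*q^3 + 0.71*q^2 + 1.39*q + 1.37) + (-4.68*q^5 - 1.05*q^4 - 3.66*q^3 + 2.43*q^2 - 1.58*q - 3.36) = -4.92*q^5 - 1.72*q^4 - 0.32*q^3 + 3.14*q^2 - 0.19*q - 1.99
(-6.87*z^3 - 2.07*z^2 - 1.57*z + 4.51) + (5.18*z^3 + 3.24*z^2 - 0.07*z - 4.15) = -1.69*z^3 + 1.17*z^2 - 1.64*z + 0.359999999999999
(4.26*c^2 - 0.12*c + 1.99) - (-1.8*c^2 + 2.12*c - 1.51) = 6.06*c^2 - 2.24*c + 3.5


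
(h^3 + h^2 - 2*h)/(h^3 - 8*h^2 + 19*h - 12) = h*(h + 2)/(h^2 - 7*h + 12)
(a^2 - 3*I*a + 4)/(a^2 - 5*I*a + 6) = (a - 4*I)/(a - 6*I)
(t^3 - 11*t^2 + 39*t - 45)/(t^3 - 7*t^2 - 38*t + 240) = (t^2 - 6*t + 9)/(t^2 - 2*t - 48)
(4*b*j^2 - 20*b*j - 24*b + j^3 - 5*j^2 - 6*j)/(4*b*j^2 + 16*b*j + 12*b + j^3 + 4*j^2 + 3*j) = (j - 6)/(j + 3)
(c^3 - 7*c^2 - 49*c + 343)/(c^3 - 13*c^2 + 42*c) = (c^2 - 49)/(c*(c - 6))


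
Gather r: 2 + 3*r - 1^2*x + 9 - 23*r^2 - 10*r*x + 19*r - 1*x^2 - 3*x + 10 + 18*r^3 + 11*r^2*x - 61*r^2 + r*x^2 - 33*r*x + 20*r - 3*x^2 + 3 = 18*r^3 + r^2*(11*x - 84) + r*(x^2 - 43*x + 42) - 4*x^2 - 4*x + 24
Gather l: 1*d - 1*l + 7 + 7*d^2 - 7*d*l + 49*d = 7*d^2 + 50*d + l*(-7*d - 1) + 7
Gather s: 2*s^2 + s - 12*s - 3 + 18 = 2*s^2 - 11*s + 15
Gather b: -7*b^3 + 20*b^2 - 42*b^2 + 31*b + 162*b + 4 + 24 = -7*b^3 - 22*b^2 + 193*b + 28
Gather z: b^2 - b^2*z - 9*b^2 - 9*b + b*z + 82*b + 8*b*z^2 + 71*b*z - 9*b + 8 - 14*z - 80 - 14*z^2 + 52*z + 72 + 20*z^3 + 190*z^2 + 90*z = -8*b^2 + 64*b + 20*z^3 + z^2*(8*b + 176) + z*(-b^2 + 72*b + 128)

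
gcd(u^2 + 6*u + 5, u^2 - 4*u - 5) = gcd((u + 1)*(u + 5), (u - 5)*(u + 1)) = u + 1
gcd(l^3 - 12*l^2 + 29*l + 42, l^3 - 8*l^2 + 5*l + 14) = l^2 - 6*l - 7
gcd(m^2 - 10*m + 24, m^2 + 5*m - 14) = 1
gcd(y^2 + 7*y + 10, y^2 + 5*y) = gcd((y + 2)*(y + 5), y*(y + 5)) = y + 5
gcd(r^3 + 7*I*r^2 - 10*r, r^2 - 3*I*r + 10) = r + 2*I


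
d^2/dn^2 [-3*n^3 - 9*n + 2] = -18*n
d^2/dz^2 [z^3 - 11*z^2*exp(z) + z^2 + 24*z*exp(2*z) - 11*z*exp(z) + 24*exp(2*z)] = -11*z^2*exp(z) + 96*z*exp(2*z) - 55*z*exp(z) + 6*z + 192*exp(2*z) - 44*exp(z) + 2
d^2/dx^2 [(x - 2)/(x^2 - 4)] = 2/(x^3 + 6*x^2 + 12*x + 8)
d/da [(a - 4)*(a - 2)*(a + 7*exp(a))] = 7*a^2*exp(a) + 3*a^2 - 28*a*exp(a) - 12*a + 14*exp(a) + 8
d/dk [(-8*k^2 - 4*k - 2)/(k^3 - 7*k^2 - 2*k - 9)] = 2*(4*k^4 + 4*k^3 - 3*k^2 + 58*k + 16)/(k^6 - 14*k^5 + 45*k^4 + 10*k^3 + 130*k^2 + 36*k + 81)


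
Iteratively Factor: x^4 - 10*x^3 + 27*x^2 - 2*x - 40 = (x - 4)*(x^3 - 6*x^2 + 3*x + 10) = (x - 4)*(x - 2)*(x^2 - 4*x - 5) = (x - 4)*(x - 2)*(x + 1)*(x - 5)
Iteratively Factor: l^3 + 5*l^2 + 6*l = (l + 3)*(l^2 + 2*l) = l*(l + 3)*(l + 2)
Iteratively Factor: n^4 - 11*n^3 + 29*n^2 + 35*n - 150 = (n + 2)*(n^3 - 13*n^2 + 55*n - 75) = (n - 3)*(n + 2)*(n^2 - 10*n + 25) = (n - 5)*(n - 3)*(n + 2)*(n - 5)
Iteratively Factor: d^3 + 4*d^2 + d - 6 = (d + 3)*(d^2 + d - 2) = (d - 1)*(d + 3)*(d + 2)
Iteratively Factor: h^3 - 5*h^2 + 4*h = (h - 1)*(h^2 - 4*h) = (h - 4)*(h - 1)*(h)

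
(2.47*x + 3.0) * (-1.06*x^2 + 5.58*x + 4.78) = -2.6182*x^3 + 10.6026*x^2 + 28.5466*x + 14.34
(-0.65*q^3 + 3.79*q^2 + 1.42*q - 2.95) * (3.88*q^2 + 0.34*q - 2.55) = -2.522*q^5 + 14.4842*q^4 + 8.4557*q^3 - 20.6277*q^2 - 4.624*q + 7.5225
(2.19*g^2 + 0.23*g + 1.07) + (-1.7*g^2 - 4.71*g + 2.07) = 0.49*g^2 - 4.48*g + 3.14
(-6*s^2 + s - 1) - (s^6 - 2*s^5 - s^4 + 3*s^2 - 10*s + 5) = -s^6 + 2*s^5 + s^4 - 9*s^2 + 11*s - 6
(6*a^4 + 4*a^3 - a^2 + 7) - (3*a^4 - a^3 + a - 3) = 3*a^4 + 5*a^3 - a^2 - a + 10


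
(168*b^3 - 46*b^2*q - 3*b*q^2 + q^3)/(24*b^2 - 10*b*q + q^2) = 7*b + q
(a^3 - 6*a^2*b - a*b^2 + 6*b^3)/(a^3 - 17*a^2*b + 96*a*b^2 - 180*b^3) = (a^2 - b^2)/(a^2 - 11*a*b + 30*b^2)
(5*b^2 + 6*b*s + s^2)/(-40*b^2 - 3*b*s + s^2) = (b + s)/(-8*b + s)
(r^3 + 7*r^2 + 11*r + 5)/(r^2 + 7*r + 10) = (r^2 + 2*r + 1)/(r + 2)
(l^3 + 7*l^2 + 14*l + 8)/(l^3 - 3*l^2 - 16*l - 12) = (l + 4)/(l - 6)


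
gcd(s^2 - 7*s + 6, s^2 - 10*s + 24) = s - 6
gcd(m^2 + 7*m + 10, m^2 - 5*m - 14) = m + 2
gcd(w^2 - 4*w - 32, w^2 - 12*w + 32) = w - 8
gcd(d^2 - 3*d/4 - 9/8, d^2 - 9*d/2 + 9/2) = d - 3/2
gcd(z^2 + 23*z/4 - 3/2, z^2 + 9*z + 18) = z + 6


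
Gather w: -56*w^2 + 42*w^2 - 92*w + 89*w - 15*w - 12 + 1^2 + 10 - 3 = -14*w^2 - 18*w - 4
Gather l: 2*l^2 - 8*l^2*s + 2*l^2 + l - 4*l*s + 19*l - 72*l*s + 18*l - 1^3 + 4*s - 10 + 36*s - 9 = l^2*(4 - 8*s) + l*(38 - 76*s) + 40*s - 20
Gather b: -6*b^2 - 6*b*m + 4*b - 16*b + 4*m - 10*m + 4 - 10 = -6*b^2 + b*(-6*m - 12) - 6*m - 6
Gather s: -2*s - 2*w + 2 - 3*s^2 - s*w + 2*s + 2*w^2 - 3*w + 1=-3*s^2 - s*w + 2*w^2 - 5*w + 3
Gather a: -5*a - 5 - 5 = -5*a - 10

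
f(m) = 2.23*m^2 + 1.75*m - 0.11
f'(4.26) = 20.75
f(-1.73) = 3.54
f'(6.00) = 28.51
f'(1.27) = 7.41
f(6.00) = 90.67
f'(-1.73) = -5.97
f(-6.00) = 69.67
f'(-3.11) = -12.12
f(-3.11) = 16.02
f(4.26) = 47.81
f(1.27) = 5.71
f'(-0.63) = -1.06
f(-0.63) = -0.33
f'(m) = 4.46*m + 1.75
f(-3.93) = 27.45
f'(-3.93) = -15.78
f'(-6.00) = -25.01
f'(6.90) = 32.52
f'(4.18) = 20.39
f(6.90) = 118.14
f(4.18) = 46.17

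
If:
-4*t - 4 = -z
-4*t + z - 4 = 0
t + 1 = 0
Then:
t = -1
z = 0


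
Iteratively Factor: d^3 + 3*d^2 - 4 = (d + 2)*(d^2 + d - 2) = (d + 2)^2*(d - 1)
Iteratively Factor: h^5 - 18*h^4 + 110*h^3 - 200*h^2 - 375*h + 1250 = (h - 5)*(h^4 - 13*h^3 + 45*h^2 + 25*h - 250) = (h - 5)^2*(h^3 - 8*h^2 + 5*h + 50) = (h - 5)^3*(h^2 - 3*h - 10) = (h - 5)^3*(h + 2)*(h - 5)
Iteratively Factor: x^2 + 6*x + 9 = (x + 3)*(x + 3)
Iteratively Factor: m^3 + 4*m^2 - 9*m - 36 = (m + 4)*(m^2 - 9) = (m + 3)*(m + 4)*(m - 3)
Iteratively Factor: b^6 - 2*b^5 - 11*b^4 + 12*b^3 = (b - 1)*(b^5 - b^4 - 12*b^3) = (b - 4)*(b - 1)*(b^4 + 3*b^3) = b*(b - 4)*(b - 1)*(b^3 + 3*b^2) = b*(b - 4)*(b - 1)*(b + 3)*(b^2) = b^2*(b - 4)*(b - 1)*(b + 3)*(b)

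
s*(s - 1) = s^2 - s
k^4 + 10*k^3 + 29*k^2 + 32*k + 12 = (k + 1)^2*(k + 2)*(k + 6)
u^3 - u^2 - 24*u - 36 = (u - 6)*(u + 2)*(u + 3)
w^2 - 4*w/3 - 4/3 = (w - 2)*(w + 2/3)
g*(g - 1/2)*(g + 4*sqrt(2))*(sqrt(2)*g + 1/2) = sqrt(2)*g^4 - sqrt(2)*g^3/2 + 17*g^3/2 - 17*g^2/4 + 2*sqrt(2)*g^2 - sqrt(2)*g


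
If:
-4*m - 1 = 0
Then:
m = -1/4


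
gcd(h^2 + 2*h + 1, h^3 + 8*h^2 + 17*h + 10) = h + 1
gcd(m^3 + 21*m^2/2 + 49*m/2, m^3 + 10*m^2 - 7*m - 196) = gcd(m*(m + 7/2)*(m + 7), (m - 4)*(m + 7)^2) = m + 7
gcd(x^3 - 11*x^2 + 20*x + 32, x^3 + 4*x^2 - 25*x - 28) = x^2 - 3*x - 4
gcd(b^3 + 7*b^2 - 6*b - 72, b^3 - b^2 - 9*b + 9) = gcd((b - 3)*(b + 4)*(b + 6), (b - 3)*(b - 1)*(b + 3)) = b - 3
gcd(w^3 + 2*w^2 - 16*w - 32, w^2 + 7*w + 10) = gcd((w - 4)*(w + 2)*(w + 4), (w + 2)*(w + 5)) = w + 2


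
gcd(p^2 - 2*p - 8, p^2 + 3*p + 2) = p + 2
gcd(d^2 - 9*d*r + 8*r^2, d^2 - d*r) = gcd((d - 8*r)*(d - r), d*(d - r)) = -d + r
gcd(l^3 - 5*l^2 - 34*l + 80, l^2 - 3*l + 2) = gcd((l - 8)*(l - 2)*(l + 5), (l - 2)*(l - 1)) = l - 2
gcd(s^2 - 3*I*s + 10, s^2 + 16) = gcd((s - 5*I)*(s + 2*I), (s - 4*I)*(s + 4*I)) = 1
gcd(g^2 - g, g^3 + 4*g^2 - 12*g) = g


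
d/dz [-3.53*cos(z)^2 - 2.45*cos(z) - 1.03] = (7.06*cos(z) + 2.45)*sin(z)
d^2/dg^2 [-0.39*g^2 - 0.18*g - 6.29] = -0.780000000000000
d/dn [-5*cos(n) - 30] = 5*sin(n)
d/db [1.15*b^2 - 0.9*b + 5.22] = 2.3*b - 0.9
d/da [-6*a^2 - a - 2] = -12*a - 1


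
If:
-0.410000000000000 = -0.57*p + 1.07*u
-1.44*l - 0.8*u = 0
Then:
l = -0.555555555555556*u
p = 1.87719298245614*u + 0.719298245614035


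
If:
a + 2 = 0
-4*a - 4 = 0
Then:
No Solution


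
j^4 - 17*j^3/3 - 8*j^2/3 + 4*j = j*(j - 6)*(j - 2/3)*(j + 1)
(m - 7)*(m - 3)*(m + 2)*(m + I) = m^4 - 8*m^3 + I*m^3 + m^2 - 8*I*m^2 + 42*m + I*m + 42*I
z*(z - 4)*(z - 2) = z^3 - 6*z^2 + 8*z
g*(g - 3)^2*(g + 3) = g^4 - 3*g^3 - 9*g^2 + 27*g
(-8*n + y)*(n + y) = -8*n^2 - 7*n*y + y^2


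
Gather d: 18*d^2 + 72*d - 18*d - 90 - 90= 18*d^2 + 54*d - 180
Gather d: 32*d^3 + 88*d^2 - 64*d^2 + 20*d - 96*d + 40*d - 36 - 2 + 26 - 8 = 32*d^3 + 24*d^2 - 36*d - 20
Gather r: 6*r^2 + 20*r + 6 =6*r^2 + 20*r + 6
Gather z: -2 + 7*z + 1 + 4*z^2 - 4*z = 4*z^2 + 3*z - 1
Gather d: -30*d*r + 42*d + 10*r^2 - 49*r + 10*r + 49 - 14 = d*(42 - 30*r) + 10*r^2 - 39*r + 35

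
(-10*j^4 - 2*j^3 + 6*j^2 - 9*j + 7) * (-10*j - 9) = 100*j^5 + 110*j^4 - 42*j^3 + 36*j^2 + 11*j - 63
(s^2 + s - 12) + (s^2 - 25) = 2*s^2 + s - 37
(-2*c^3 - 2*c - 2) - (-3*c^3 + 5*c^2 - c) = c^3 - 5*c^2 - c - 2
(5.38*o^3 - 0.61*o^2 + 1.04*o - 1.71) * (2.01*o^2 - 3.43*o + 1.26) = 10.8138*o^5 - 19.6795*o^4 + 10.9615*o^3 - 7.7729*o^2 + 7.1757*o - 2.1546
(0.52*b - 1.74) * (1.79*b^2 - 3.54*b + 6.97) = 0.9308*b^3 - 4.9554*b^2 + 9.784*b - 12.1278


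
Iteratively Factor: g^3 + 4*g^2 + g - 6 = (g + 2)*(g^2 + 2*g - 3) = (g - 1)*(g + 2)*(g + 3)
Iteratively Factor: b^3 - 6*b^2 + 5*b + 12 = (b + 1)*(b^2 - 7*b + 12) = (b - 4)*(b + 1)*(b - 3)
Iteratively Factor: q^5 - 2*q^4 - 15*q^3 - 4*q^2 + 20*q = (q + 2)*(q^4 - 4*q^3 - 7*q^2 + 10*q) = (q + 2)^2*(q^3 - 6*q^2 + 5*q) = (q - 5)*(q + 2)^2*(q^2 - q) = (q - 5)*(q - 1)*(q + 2)^2*(q)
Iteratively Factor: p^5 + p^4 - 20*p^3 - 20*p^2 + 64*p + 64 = (p - 4)*(p^4 + 5*p^3 - 20*p - 16) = (p - 4)*(p - 2)*(p^3 + 7*p^2 + 14*p + 8) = (p - 4)*(p - 2)*(p + 1)*(p^2 + 6*p + 8) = (p - 4)*(p - 2)*(p + 1)*(p + 2)*(p + 4)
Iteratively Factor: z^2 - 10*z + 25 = (z - 5)*(z - 5)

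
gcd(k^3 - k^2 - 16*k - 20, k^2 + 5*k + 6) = k + 2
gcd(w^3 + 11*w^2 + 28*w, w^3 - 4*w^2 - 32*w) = w^2 + 4*w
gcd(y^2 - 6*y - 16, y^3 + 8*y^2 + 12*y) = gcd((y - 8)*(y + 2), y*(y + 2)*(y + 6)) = y + 2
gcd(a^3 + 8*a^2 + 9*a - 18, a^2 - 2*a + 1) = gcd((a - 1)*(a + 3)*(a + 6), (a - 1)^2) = a - 1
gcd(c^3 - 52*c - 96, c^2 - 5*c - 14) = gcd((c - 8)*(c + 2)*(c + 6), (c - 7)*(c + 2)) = c + 2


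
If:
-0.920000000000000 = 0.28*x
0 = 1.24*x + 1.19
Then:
No Solution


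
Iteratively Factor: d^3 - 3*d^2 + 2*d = (d)*(d^2 - 3*d + 2) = d*(d - 1)*(d - 2)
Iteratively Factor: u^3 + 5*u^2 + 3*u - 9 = (u + 3)*(u^2 + 2*u - 3) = (u - 1)*(u + 3)*(u + 3)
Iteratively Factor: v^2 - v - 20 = (v + 4)*(v - 5)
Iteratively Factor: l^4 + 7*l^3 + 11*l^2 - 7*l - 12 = (l + 3)*(l^3 + 4*l^2 - l - 4) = (l + 3)*(l + 4)*(l^2 - 1) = (l - 1)*(l + 3)*(l + 4)*(l + 1)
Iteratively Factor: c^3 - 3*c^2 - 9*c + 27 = (c - 3)*(c^2 - 9) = (c - 3)^2*(c + 3)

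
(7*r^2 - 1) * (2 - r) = -7*r^3 + 14*r^2 + r - 2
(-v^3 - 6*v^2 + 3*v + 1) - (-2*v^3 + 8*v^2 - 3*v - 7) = v^3 - 14*v^2 + 6*v + 8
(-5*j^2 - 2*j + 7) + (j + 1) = -5*j^2 - j + 8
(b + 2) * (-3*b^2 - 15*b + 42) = -3*b^3 - 21*b^2 + 12*b + 84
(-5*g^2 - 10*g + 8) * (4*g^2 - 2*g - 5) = -20*g^4 - 30*g^3 + 77*g^2 + 34*g - 40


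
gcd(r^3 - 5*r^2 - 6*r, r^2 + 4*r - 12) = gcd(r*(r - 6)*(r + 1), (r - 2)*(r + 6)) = 1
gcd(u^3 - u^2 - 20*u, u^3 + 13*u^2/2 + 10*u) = u^2 + 4*u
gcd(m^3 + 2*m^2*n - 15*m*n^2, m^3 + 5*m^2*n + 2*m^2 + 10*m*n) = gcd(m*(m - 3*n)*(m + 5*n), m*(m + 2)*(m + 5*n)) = m^2 + 5*m*n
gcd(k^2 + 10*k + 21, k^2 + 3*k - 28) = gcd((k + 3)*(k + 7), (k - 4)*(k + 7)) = k + 7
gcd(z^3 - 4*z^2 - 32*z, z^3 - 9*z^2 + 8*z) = z^2 - 8*z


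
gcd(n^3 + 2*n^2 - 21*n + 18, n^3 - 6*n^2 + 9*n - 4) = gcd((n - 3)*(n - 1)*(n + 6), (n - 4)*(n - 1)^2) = n - 1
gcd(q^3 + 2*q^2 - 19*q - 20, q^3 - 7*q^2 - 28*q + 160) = q^2 + q - 20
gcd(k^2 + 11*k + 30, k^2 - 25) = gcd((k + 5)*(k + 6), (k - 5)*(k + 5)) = k + 5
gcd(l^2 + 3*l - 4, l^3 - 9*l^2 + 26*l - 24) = 1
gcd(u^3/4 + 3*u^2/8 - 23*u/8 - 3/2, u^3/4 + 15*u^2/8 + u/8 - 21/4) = 1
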